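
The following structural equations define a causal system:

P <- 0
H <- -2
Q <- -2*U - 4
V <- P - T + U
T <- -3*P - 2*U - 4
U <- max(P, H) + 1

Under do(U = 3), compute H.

-2

Under do(U=3), the mechanism U <- max(P, H) + 1 is discarded; U is fixed at 3.
H is not downstream of the intervention, so its value is determined by the original equations.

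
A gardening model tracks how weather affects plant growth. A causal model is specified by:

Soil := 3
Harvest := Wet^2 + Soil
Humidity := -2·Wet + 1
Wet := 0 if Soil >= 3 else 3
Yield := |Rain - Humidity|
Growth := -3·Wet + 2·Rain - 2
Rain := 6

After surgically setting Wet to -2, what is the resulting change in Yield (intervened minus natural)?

The intervention breaks the incoming arrows to Wet: Wet := 0 if Soil >= 3 else 3 no longer applies, and Wet = -2.
Humidity = -2·Wet + 1  [with Wet=-2]  = 5
Yield = |Rain - Humidity|  [with Rain=6, Humidity=5]  = 1
Without intervention: Wet = 0 if Soil >= 3 else 3  [with Soil=3]  = 0; Humidity = -2·Wet + 1  [with Wet=0]  = 1; Yield = |Rain - Humidity|  [with Rain=6, Humidity=1]  = 5.
Change = 1 − 5 = -4.

-4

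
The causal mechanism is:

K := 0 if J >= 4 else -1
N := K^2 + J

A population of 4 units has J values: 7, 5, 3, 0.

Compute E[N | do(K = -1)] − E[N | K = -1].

2.25

The intervention sets K=-1 in all 4 units regardless of J. Recomputing N per unit gives 8, 6, 4, 1; average 4.75.
Conditioning on K=-1 selects the 2 unit(s) with J ∈ {3, 0}. Their N values: 4, 1. Mean = 2.5.
Difference = 4.75 − 2.5 = 2.25.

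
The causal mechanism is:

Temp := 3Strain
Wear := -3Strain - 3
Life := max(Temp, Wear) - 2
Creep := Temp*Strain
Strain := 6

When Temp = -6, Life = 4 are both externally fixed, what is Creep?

Under do(Temp = -6, Life = 4), each intervened variable's structural equation is replaced by its fixed value.
Creep = Temp*Strain  [with Temp=-6, Strain=6]  = -36

-36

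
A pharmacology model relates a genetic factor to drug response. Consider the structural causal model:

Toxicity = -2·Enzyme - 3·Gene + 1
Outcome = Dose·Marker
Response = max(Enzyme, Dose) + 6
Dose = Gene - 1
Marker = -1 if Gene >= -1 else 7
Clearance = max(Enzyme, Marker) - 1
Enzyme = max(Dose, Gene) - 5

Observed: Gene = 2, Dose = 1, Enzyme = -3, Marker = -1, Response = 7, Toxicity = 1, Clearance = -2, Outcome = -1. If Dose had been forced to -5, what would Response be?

3

do(Dose=-5) replaces the equation Dose = Gene - 1 with the constant Dose = -5.
Enzyme = max(Dose, Gene) - 5  [with Dose=-5, Gene=2]  = -3
Response = max(Enzyme, Dose) + 6  [with Enzyme=-3, Dose=-5]  = 3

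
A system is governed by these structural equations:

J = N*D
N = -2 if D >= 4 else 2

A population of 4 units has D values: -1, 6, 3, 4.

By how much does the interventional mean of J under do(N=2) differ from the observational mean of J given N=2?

Every unit gets N=2 under the intervention. J values become -2, 12, 6, 8; E[J|do(N=2)] = 6.
Observing N=2 restricts to units where N's equation naturally yields 2: D ∈ {-1, 3}. In that subpopulation J = -2, 6, mean 2.
Difference = 6 − 2 = 4.

4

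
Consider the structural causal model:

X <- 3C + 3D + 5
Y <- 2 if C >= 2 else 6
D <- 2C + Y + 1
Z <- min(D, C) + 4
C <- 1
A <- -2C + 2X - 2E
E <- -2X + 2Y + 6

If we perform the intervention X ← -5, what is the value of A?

The intervention breaks the incoming arrows to X: X <- 3C + 3D + 5 no longer applies, and X = -5.
Y = 2 if C >= 2 else 6  [with C=1]  = 6
E = -2X + 2Y + 6  [with X=-5, Y=6]  = 28
A = -2C + 2X - 2E  [with C=1, X=-5, E=28]  = -68

-68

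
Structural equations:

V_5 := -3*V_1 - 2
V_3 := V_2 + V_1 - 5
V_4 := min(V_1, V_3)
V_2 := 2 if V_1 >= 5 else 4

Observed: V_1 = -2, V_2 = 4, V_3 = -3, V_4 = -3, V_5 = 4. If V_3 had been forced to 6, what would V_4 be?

-2

The intervention breaks the incoming arrows to V_3: V_3 := V_2 + V_1 - 5 no longer applies, and V_3 = 6.
V_4 = min(V_1, V_3)  [with V_1=-2, V_3=6]  = -2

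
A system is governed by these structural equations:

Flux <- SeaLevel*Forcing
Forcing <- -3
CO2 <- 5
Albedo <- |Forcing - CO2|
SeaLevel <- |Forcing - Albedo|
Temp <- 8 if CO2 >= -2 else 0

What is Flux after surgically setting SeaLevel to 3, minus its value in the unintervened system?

The intervention breaks the incoming arrows to SeaLevel: SeaLevel <- |Forcing - Albedo| no longer applies, and SeaLevel = 3.
Flux = SeaLevel*Forcing  [with SeaLevel=3, Forcing=-3]  = -9
Without intervention: Albedo = |Forcing - CO2|  [with Forcing=-3, CO2=5]  = 8; SeaLevel = |Forcing - Albedo|  [with Forcing=-3, Albedo=8]  = 11; Flux = SeaLevel*Forcing  [with SeaLevel=11, Forcing=-3]  = -33.
Change = -9 − (-33) = 24.

24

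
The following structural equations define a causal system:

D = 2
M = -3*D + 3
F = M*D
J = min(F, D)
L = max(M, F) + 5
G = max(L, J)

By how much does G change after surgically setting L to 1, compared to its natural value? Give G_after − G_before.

The intervention breaks the incoming arrows to L: L = max(M, F) + 5 no longer applies, and L = 1.
M = -3*D + 3  [with D=2]  = -3
F = M*D  [with M=-3, D=2]  = -6
J = min(F, D)  [with F=-6, D=2]  = -6
G = max(L, J)  [with L=1, J=-6]  = 1
Without intervention: M = -3*D + 3  [with D=2]  = -3; F = M*D  [with M=-3, D=2]  = -6; J = min(F, D)  [with F=-6, D=2]  = -6; L = max(M, F) + 5  [with M=-3, F=-6]  = 2; G = max(L, J)  [with L=2, J=-6]  = 2.
Change = 1 − 2 = -1.

-1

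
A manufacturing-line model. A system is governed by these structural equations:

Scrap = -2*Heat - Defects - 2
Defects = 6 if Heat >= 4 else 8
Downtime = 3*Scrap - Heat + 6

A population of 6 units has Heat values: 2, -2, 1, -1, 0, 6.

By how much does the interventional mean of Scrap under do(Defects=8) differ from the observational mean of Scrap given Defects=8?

Under do(Defects=8), Defects's equation is replaced by Defects=8 for every unit. Per-unit Scrap: -14, -6, -12, -8, -10, -22. Mean = -12.
Conditioning on Defects=8 selects the 5 unit(s) with Heat ∈ {2, -2, 1, -1, 0}. Their Scrap values: -14, -6, -12, -8, -10. Mean = -10.
Difference = -12 − (-10) = -2.

-2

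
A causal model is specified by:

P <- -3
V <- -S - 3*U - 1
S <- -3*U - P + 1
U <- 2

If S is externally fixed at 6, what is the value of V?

-13

The intervention breaks the incoming arrows to S: S <- -3*U - P + 1 no longer applies, and S = 6.
V = -S - 3*U - 1  [with S=6, U=2]  = -13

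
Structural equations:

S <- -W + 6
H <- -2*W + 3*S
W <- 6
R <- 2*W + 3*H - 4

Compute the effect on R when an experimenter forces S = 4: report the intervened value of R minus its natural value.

Under do(S=4), the mechanism S <- -W + 6 is discarded; S is fixed at 4.
H = -2*W + 3*S  [with W=6, S=4]  = 0
R = 2*W + 3*H - 4  [with W=6, H=0]  = 8
Without intervention: S = -W + 6  [with W=6]  = 0; H = -2*W + 3*S  [with W=6, S=0]  = -12; R = 2*W + 3*H - 4  [with W=6, H=-12]  = -28.
Change = 8 − (-28) = 36.

36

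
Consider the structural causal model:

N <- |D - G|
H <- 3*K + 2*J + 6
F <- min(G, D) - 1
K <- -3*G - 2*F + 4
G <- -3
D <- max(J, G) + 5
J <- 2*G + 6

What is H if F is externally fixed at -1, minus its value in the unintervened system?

Under do(F=-1), the mechanism F <- min(G, D) - 1 is discarded; F is fixed at -1.
J = 2*G + 6  [with G=-3]  = 0
K = -3*G - 2*F + 4  [with G=-3, F=-1]  = 15
H = 3*K + 2*J + 6  [with K=15, J=0]  = 51
Without intervention: J = 2*G + 6  [with G=-3]  = 0; D = max(J, G) + 5  [with J=0, G=-3]  = 5; F = min(G, D) - 1  [with G=-3, D=5]  = -4; K = -3*G - 2*F + 4  [with G=-3, F=-4]  = 21; H = 3*K + 2*J + 6  [with K=21, J=0]  = 69.
Change = 51 − 69 = -18.

-18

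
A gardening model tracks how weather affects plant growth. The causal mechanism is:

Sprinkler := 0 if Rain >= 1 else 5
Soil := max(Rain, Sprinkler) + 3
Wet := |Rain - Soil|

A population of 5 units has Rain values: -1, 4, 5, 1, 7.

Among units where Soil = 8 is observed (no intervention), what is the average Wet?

6

Observing Soil=8 restricts to units where Soil's equation naturally yields 8: Rain ∈ {-1, 5}. In that subpopulation Wet = 9, 3, mean 6.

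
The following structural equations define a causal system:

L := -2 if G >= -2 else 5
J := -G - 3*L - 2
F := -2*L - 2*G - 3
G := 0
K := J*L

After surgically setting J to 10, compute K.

The intervention breaks the incoming arrows to J: J := -G - 3*L - 2 no longer applies, and J = 10.
L = -2 if G >= -2 else 5  [with G=0]  = -2
K = J*L  [with J=10, L=-2]  = -20

-20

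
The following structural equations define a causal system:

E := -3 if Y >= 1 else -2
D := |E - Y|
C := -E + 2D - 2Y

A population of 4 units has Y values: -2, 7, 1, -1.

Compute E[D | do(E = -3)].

Every unit gets E=-3 under the intervention. D values become 1, 10, 4, 2; E[D|do(E=-3)] = 4.25.

4.25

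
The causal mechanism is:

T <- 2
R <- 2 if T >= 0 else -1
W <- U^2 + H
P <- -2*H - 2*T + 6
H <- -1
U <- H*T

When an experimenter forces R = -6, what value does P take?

Under do(R=-6), the mechanism R <- 2 if T >= 0 else -1 is discarded; R is fixed at -6.
Since P is not a descendant of the intervened variable, it is unaffected.
P = -2*H - 2*T + 6  [with H=-1, T=2]  = 4

4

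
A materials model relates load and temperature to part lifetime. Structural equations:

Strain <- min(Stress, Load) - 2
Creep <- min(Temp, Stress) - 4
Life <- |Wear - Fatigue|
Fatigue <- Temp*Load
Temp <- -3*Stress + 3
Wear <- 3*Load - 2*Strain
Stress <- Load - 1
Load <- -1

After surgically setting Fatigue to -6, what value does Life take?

do(Fatigue=-6) replaces the equation Fatigue <- Temp*Load with the constant Fatigue = -6.
Stress = Load - 1  [with Load=-1]  = -2
Strain = min(Stress, Load) - 2  [with Stress=-2, Load=-1]  = -4
Wear = 3*Load - 2*Strain  [with Load=-1, Strain=-4]  = 5
Life = |Wear - Fatigue|  [with Wear=5, Fatigue=-6]  = 11

11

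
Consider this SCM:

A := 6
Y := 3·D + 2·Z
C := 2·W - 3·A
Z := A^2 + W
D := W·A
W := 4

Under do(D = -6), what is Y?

Intervening sets D = -6 and removes its equation (D := W·A).
Z = A^2 + W  [with A=6, W=4]  = 40
Y = 3·D + 2·Z  [with D=-6, Z=40]  = 62

62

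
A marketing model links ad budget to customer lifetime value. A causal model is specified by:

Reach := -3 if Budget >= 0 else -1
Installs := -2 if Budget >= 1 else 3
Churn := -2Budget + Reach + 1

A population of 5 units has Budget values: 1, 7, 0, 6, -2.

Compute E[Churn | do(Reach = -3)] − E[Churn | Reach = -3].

The intervention sets Reach=-3 in all 5 units regardless of Budget. Recomputing Churn per unit gives -4, -16, -2, -14, 2; average -6.8.
Conditioning on Reach=-3 selects the 4 unit(s) with Budget ∈ {1, 7, 0, 6}. Their Churn values: -4, -16, -2, -14. Mean = -9.
Difference = -6.8 − (-9) = 2.2.

2.2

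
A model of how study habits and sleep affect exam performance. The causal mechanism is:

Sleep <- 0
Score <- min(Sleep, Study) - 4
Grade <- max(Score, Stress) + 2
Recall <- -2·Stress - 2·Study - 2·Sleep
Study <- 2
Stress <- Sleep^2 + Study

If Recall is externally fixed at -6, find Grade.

The intervention breaks the incoming arrows to Recall: Recall <- -2·Stress - 2·Study - 2·Sleep no longer applies, and Recall = -6.
Since Grade is not a descendant of the intervened variable, it is unaffected.
Stress = Sleep^2 + Study  [with Sleep=0, Study=2]  = 2
Score = min(Sleep, Study) - 4  [with Sleep=0, Study=2]  = -4
Grade = max(Score, Stress) + 2  [with Score=-4, Stress=2]  = 4

4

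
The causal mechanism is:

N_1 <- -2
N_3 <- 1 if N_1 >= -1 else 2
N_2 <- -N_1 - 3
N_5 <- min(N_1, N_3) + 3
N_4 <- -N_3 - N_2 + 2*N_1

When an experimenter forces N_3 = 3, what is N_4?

The intervention breaks the incoming arrows to N_3: N_3 <- 1 if N_1 >= -1 else 2 no longer applies, and N_3 = 3.
N_2 = -N_1 - 3  [with N_1=-2]  = -1
N_4 = -N_3 - N_2 + 2*N_1  [with N_3=3, N_2=-1, N_1=-2]  = -6

-6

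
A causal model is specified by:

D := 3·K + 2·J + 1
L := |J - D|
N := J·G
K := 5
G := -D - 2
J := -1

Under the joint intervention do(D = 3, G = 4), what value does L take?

The joint intervention fixes D = 3, G = 4, removing each variable's own equation.
L = |J - D|  [with J=-1, D=3]  = 4

4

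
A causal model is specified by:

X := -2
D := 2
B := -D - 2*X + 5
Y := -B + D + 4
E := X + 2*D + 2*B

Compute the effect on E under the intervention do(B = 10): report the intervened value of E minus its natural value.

6

The intervention breaks the incoming arrows to B: B := -D - 2*X + 5 no longer applies, and B = 10.
E = X + 2*D + 2*B  [with X=-2, D=2, B=10]  = 22
Without intervention: B = -D - 2*X + 5  [with D=2, X=-2]  = 7; E = X + 2*D + 2*B  [with X=-2, D=2, B=7]  = 16.
Change = 22 − 16 = 6.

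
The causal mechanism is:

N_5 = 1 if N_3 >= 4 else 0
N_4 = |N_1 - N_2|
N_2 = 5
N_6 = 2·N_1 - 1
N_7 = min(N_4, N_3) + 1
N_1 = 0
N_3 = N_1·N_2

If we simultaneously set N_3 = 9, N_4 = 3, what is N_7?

Under do(N_3 = 9, N_4 = 3), each intervened variable's structural equation is replaced by its fixed value.
N_7 = min(N_4, N_3) + 1  [with N_4=3, N_3=9]  = 4

4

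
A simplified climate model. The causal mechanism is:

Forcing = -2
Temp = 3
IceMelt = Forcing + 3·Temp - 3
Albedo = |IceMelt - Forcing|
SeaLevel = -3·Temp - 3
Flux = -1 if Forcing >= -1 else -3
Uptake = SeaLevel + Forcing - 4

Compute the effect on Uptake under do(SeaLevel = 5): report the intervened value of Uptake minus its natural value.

Under do(SeaLevel=5), the mechanism SeaLevel = -3·Temp - 3 is discarded; SeaLevel is fixed at 5.
Uptake = SeaLevel + Forcing - 4  [with SeaLevel=5, Forcing=-2]  = -1
Without intervention: SeaLevel = -3·Temp - 3  [with Temp=3]  = -12; Uptake = SeaLevel + Forcing - 4  [with SeaLevel=-12, Forcing=-2]  = -18.
Change = -1 − (-18) = 17.

17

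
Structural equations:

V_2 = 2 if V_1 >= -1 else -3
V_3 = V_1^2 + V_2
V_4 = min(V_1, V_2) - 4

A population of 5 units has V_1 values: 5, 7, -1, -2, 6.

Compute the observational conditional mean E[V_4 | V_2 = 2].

E[V_4|V_2=2] averages over only the 4 units with V_2=2 (V_1 = 5, 7, -1, 6): V_4 = -2, -2, -5, -2, mean -2.75.

-2.75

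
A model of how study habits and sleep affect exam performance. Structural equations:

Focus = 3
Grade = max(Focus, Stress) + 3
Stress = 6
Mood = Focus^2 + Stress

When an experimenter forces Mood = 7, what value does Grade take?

9

The intervention breaks the incoming arrows to Mood: Mood = Focus^2 + Stress no longer applies, and Mood = 7.
Grade is not downstream of the intervention, so its value is determined by the original equations.
Grade = max(Focus, Stress) + 3  [with Focus=3, Stress=6]  = 9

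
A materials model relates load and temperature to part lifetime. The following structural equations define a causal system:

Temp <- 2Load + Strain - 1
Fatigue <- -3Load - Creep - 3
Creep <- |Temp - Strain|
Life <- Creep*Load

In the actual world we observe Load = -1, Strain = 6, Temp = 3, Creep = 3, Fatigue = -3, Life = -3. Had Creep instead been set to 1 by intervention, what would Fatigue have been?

Intervening sets Creep = 1 and removes its equation (Creep <- |Temp - Strain|).
Fatigue = -3Load - Creep - 3  [with Load=-1, Creep=1]  = -1

-1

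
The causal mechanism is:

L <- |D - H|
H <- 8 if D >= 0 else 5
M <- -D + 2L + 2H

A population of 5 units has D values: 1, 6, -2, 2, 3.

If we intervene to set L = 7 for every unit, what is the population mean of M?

26.8

do(L=7) breaks L's dependence on D. With L=7 fixed, M across the units is 29, 24, 26, 28, 27, mean 26.8.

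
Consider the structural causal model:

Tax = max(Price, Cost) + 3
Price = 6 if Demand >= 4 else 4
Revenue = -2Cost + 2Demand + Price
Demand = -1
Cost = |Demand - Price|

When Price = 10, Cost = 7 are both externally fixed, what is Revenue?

-6

Setting Price = 10, Cost = 7 by intervention discards those variables' equations.
Revenue = -2Cost + 2Demand + Price  [with Cost=7, Demand=-1, Price=10]  = -6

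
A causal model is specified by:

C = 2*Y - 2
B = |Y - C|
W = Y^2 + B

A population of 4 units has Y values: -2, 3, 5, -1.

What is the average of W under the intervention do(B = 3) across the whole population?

12.75

The intervention sets B=3 in all 4 units regardless of Y. Recomputing W per unit gives 7, 12, 28, 4; average 12.75.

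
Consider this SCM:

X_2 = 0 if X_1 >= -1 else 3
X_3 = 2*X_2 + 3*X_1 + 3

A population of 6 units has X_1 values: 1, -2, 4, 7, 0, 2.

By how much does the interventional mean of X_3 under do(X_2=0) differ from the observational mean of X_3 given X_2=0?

-2.4

The intervention sets X_2=0 in all 6 units regardless of X_1. Recomputing X_3 per unit gives 6, -3, 15, 24, 3, 9; average 9.
Observing X_2=0 restricts to units where X_2's equation naturally yields 0: X_1 ∈ {1, 4, 7, 0, 2}. In that subpopulation X_3 = 6, 15, 24, 3, 9, mean 11.4.
Difference = 9 − 11.4 = -2.4.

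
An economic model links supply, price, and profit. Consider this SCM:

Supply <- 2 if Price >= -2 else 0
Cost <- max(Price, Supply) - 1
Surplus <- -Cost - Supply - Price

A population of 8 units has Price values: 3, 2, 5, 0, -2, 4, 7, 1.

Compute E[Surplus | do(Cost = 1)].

-5.5

Under do(Cost=1), Cost's equation is replaced by Cost=1 for every unit. Per-unit Surplus: -6, -5, -8, -3, -1, -7, -10, -4. Mean = -5.5.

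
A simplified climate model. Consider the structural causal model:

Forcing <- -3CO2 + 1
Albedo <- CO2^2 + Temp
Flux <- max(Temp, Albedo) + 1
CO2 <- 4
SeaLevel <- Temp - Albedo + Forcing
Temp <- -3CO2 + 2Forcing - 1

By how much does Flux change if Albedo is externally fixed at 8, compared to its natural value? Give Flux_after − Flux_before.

Under do(Albedo=8), the mechanism Albedo <- CO2^2 + Temp is discarded; Albedo is fixed at 8.
Forcing = -3CO2 + 1  [with CO2=4]  = -11
Temp = -3CO2 + 2Forcing - 1  [with CO2=4, Forcing=-11]  = -35
Flux = max(Temp, Albedo) + 1  [with Temp=-35, Albedo=8]  = 9
Without intervention: Forcing = -3CO2 + 1  [with CO2=4]  = -11; Temp = -3CO2 + 2Forcing - 1  [with CO2=4, Forcing=-11]  = -35; Albedo = CO2^2 + Temp  [with CO2=4, Temp=-35]  = -19; Flux = max(Temp, Albedo) + 1  [with Temp=-35, Albedo=-19]  = -18.
Change = 9 − (-18) = 27.

27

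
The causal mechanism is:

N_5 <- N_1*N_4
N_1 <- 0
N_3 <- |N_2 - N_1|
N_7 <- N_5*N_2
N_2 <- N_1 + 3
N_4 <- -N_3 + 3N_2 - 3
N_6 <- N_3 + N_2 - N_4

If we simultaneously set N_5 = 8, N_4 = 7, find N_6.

Setting N_5 = 8, N_4 = 7 by intervention discards those variables' equations.
N_2 = N_1 + 3  [with N_1=0]  = 3
N_3 = |N_2 - N_1|  [with N_2=3, N_1=0]  = 3
N_6 = N_3 + N_2 - N_4  [with N_3=3, N_2=3, N_4=7]  = -1

-1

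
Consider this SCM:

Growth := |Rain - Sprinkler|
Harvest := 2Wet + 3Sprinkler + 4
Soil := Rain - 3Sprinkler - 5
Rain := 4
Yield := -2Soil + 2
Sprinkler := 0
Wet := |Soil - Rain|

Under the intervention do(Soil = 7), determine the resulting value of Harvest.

The intervention breaks the incoming arrows to Soil: Soil := Rain - 3Sprinkler - 5 no longer applies, and Soil = 7.
Wet = |Soil - Rain|  [with Soil=7, Rain=4]  = 3
Harvest = 2Wet + 3Sprinkler + 4  [with Wet=3, Sprinkler=0]  = 10

10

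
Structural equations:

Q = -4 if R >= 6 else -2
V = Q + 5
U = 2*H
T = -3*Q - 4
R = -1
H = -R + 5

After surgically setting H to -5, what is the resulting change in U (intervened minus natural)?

do(H=-5) replaces the equation H = -R + 5 with the constant H = -5.
U = 2*H  [with H=-5]  = -10
Without intervention: H = -R + 5  [with R=-1]  = 6; U = 2*H  [with H=6]  = 12.
Change = -10 − 12 = -22.

-22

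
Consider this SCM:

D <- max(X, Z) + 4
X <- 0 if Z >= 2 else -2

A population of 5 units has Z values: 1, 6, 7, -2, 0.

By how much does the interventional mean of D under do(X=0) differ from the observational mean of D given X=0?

-3.7

The intervention sets X=0 in all 5 units regardless of Z. Recomputing D per unit gives 5, 10, 11, 4, 4; average 6.8.
E[D|X=0] averages over only the 2 units with X=0 (Z = 6, 7): D = 10, 11, mean 10.5.
Difference = 6.8 − 10.5 = -3.7.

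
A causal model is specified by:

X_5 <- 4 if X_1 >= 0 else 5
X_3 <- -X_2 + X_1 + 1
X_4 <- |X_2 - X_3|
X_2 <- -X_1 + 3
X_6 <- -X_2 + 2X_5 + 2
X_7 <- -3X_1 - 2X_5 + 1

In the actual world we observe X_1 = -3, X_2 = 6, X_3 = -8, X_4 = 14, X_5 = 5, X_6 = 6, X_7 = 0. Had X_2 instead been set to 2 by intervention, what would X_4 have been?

6

Under do(X_2=2), the mechanism X_2 <- -X_1 + 3 is discarded; X_2 is fixed at 2.
X_3 = -X_2 + X_1 + 1  [with X_2=2, X_1=-3]  = -4
X_4 = |X_2 - X_3|  [with X_2=2, X_3=-4]  = 6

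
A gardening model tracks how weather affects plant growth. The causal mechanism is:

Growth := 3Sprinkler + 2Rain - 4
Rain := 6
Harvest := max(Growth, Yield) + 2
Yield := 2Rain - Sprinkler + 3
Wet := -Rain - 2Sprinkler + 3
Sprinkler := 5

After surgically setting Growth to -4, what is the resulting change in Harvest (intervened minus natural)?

-13

Under do(Growth=-4), the mechanism Growth := 3Sprinkler + 2Rain - 4 is discarded; Growth is fixed at -4.
Yield = 2Rain - Sprinkler + 3  [with Rain=6, Sprinkler=5]  = 10
Harvest = max(Growth, Yield) + 2  [with Growth=-4, Yield=10]  = 12
Without intervention: Growth = 3Sprinkler + 2Rain - 4  [with Sprinkler=5, Rain=6]  = 23; Yield = 2Rain - Sprinkler + 3  [with Rain=6, Sprinkler=5]  = 10; Harvest = max(Growth, Yield) + 2  [with Growth=23, Yield=10]  = 25.
Change = 12 − 25 = -13.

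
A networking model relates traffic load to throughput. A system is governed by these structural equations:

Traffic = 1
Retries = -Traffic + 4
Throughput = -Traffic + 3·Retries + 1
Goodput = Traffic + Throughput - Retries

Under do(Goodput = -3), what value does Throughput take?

9

Under do(Goodput=-3), the mechanism Goodput = Traffic + Throughput - Retries is discarded; Goodput is fixed at -3.
Since Throughput is not a descendant of the intervened variable, it is unaffected.
Retries = -Traffic + 4  [with Traffic=1]  = 3
Throughput = -Traffic + 3·Retries + 1  [with Traffic=1, Retries=3]  = 9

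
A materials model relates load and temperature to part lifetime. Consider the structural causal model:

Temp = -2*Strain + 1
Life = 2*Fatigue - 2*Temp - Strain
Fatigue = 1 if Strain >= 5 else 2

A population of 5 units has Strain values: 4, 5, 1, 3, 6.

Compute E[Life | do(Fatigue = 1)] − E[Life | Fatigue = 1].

Every unit gets Fatigue=1 under the intervention. Life values become 12, 15, 3, 9, 18; E[Life|do(Fatigue=1)] = 11.4.
E[Life|Fatigue=1] averages over only the 2 units with Fatigue=1 (Strain = 5, 6): Life = 15, 18, mean 16.5.
Difference = 11.4 − 16.5 = -5.1.

-5.1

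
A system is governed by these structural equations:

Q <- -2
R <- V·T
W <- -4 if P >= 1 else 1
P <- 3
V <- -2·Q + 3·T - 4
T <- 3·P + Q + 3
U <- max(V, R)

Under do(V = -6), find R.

-60

The intervention breaks the incoming arrows to V: V <- -2·Q + 3·T - 4 no longer applies, and V = -6.
T = 3·P + Q + 3  [with P=3, Q=-2]  = 10
R = V·T  [with V=-6, T=10]  = -60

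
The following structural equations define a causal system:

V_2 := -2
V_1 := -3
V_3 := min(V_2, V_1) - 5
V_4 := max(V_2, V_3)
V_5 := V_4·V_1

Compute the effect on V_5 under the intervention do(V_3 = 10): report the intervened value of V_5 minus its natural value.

do(V_3=10) replaces the equation V_3 := min(V_2, V_1) - 5 with the constant V_3 = 10.
V_4 = max(V_2, V_3)  [with V_2=-2, V_3=10]  = 10
V_5 = V_4·V_1  [with V_4=10, V_1=-3]  = -30
Without intervention: V_3 = min(V_2, V_1) - 5  [with V_2=-2, V_1=-3]  = -8; V_4 = max(V_2, V_3)  [with V_2=-2, V_3=-8]  = -2; V_5 = V_4·V_1  [with V_4=-2, V_1=-3]  = 6.
Change = -30 − 6 = -36.

-36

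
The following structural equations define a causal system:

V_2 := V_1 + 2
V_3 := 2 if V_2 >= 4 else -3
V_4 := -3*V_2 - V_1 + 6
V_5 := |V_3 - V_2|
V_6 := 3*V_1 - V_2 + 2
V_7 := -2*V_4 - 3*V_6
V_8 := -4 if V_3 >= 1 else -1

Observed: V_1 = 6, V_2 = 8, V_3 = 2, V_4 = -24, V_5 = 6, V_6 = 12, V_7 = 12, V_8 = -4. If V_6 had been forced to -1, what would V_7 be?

51

Intervening sets V_6 = -1 and removes its equation (V_6 := 3*V_1 - V_2 + 2).
V_2 = V_1 + 2  [with V_1=6]  = 8
V_4 = -3*V_2 - V_1 + 6  [with V_2=8, V_1=6]  = -24
V_7 = -2*V_4 - 3*V_6  [with V_4=-24, V_6=-1]  = 51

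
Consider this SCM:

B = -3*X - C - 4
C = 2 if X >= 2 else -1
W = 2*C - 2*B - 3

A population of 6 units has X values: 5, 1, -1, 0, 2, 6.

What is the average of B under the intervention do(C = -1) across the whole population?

The intervention sets C=-1 in all 6 units regardless of X. Recomputing B per unit gives -18, -6, 0, -3, -9, -21; average -9.5.

-9.5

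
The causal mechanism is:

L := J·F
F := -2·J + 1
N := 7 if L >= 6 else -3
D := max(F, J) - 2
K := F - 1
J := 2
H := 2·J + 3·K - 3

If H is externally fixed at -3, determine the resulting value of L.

-6

Intervening sets H = -3 and removes its equation (H := 2·J + 3·K - 3).
L is not downstream of the intervention, so its value is determined by the original equations.
F = -2·J + 1  [with J=2]  = -3
L = J·F  [with J=2, F=-3]  = -6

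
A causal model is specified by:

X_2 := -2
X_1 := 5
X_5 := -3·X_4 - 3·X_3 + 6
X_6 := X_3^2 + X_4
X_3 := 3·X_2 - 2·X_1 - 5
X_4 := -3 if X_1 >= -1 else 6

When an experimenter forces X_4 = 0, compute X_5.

Intervening sets X_4 = 0 and removes its equation (X_4 := -3 if X_1 >= -1 else 6).
X_3 = 3·X_2 - 2·X_1 - 5  [with X_2=-2, X_1=5]  = -21
X_5 = -3·X_4 - 3·X_3 + 6  [with X_4=0, X_3=-21]  = 69

69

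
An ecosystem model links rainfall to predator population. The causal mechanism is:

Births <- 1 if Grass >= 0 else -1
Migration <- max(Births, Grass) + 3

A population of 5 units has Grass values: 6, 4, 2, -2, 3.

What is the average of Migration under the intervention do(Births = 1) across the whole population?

The intervention sets Births=1 in all 5 units regardless of Grass. Recomputing Migration per unit gives 9, 7, 5, 4, 6; average 6.2.

6.2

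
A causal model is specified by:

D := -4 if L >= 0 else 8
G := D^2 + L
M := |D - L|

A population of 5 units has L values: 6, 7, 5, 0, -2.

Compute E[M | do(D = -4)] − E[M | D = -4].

-1.3

The intervention sets D=-4 in all 5 units regardless of L. Recomputing M per unit gives 10, 11, 9, 4, 2; average 7.2.
Conditioning on D=-4 selects the 4 unit(s) with L ∈ {6, 7, 5, 0}. Their M values: 10, 11, 9, 4. Mean = 8.5.
Difference = 7.2 − 8.5 = -1.3.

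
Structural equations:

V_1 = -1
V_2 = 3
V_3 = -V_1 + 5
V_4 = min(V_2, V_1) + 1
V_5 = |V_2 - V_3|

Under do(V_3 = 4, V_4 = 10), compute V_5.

1

Setting V_3 = 4, V_4 = 10 by intervention discards those variables' equations.
V_5 = |V_2 - V_3|  [with V_2=3, V_3=4]  = 1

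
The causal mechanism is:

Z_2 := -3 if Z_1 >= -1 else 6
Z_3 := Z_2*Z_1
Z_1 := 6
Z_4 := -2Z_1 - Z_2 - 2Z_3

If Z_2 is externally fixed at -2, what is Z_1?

Under do(Z_2=-2), the mechanism Z_2 := -3 if Z_1 >= -1 else 6 is discarded; Z_2 is fixed at -2.
Z_1 is not downstream of the intervention, so its value is determined by the original equations.

6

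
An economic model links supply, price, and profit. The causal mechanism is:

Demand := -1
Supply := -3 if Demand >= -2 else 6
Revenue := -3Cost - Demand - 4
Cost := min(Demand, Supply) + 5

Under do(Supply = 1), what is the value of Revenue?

-15

Under do(Supply=1), the mechanism Supply := -3 if Demand >= -2 else 6 is discarded; Supply is fixed at 1.
Cost = min(Demand, Supply) + 5  [with Demand=-1, Supply=1]  = 4
Revenue = -3Cost - Demand - 4  [with Cost=4, Demand=-1]  = -15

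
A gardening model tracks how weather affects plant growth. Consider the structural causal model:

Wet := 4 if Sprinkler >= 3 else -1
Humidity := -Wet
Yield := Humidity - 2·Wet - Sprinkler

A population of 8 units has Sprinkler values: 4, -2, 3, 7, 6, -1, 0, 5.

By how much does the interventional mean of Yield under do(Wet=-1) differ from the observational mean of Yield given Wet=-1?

Every unit gets Wet=-1 under the intervention. Yield values become -1, 5, 0, -4, -3, 4, 3, -2; E[Yield|do(Wet=-1)] = 0.25.
E[Yield|Wet=-1] averages over only the 3 units with Wet=-1 (Sprinkler = -2, -1, 0): Yield = 5, 4, 3, mean 4.
Difference = 0.25 − 4 = -3.75.

-3.75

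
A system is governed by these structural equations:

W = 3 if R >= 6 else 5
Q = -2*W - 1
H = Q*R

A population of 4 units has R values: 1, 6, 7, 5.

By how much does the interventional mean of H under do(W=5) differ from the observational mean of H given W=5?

Under do(W=5), W's equation is replaced by W=5 for every unit. Per-unit H: -11, -66, -77, -55. Mean = -52.25.
Conditioning on W=5 selects the 2 unit(s) with R ∈ {1, 5}. Their H values: -11, -55. Mean = -33.
Difference = -52.25 − (-33) = -19.25.

-19.25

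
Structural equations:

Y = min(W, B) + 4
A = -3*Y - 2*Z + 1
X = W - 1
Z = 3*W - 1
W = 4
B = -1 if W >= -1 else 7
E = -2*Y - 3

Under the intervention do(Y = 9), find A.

-48

Under do(Y=9), the mechanism Y = min(W, B) + 4 is discarded; Y is fixed at 9.
Z = 3*W - 1  [with W=4]  = 11
A = -3*Y - 2*Z + 1  [with Y=9, Z=11]  = -48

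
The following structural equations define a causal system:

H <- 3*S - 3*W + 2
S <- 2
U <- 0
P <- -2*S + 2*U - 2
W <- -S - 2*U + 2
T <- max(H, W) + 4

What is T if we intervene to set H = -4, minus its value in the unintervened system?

The intervention breaks the incoming arrows to H: H <- 3*S - 3*W + 2 no longer applies, and H = -4.
W = -S - 2*U + 2  [with S=2, U=0]  = 0
T = max(H, W) + 4  [with H=-4, W=0]  = 4
Without intervention: W = -S - 2*U + 2  [with S=2, U=0]  = 0; H = 3*S - 3*W + 2  [with S=2, W=0]  = 8; T = max(H, W) + 4  [with H=8, W=0]  = 12.
Change = 4 − 12 = -8.

-8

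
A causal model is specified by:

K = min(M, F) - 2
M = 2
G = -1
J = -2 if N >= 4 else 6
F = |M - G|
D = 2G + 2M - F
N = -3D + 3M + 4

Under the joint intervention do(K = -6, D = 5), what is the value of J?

6

Setting K = -6, D = 5 by intervention discards those variables' equations.
N = -3D + 3M + 4  [with D=5, M=2]  = -5
J = -2 if N >= 4 else 6  [with N=-5]  = 6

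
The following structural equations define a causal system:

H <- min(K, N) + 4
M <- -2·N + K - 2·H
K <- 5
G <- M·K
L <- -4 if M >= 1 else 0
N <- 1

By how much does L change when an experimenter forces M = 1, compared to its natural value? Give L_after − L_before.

Intervening sets M = 1 and removes its equation (M <- -2·N + K - 2·H).
L = -4 if M >= 1 else 0  [with M=1]  = -4
Without intervention: H = min(K, N) + 4  [with K=5, N=1]  = 5; M = -2·N + K - 2·H  [with N=1, K=5, H=5]  = -7; L = -4 if M >= 1 else 0  [with M=-7]  = 0.
Change = -4 − 0 = -4.

-4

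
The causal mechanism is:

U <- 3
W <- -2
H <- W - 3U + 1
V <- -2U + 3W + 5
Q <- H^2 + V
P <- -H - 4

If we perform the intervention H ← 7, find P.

The intervention breaks the incoming arrows to H: H <- W - 3U + 1 no longer applies, and H = 7.
P = -H - 4  [with H=7]  = -11

-11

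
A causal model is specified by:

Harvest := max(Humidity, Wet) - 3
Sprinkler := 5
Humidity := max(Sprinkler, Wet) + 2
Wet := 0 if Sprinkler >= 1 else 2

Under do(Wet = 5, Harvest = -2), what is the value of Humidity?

The joint intervention fixes Wet = 5, Harvest = -2, removing each variable's own equation.
Humidity = max(Sprinkler, Wet) + 2  [with Sprinkler=5, Wet=5]  = 7

7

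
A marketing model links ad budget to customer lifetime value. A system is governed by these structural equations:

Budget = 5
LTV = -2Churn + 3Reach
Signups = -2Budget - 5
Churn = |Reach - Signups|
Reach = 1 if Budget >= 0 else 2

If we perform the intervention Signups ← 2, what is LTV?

do(Signups=2) replaces the equation Signups = -2Budget - 5 with the constant Signups = 2.
Reach = 1 if Budget >= 0 else 2  [with Budget=5]  = 1
Churn = |Reach - Signups|  [with Reach=1, Signups=2]  = 1
LTV = -2Churn + 3Reach  [with Churn=1, Reach=1]  = 1

1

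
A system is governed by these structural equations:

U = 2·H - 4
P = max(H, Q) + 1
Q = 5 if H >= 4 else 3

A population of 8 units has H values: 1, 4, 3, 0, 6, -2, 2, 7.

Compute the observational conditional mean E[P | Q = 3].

Conditioning on Q=3 selects the 5 unit(s) with H ∈ {1, 3, 0, -2, 2}. Their P values: 4, 4, 4, 4, 4. Mean = 4.

4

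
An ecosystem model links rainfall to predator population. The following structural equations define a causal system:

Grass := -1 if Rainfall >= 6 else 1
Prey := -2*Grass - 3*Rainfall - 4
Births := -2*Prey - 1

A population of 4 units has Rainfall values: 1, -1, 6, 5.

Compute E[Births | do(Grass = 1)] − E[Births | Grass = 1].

6.5

do(Grass=1) breaks Grass's dependence on Rainfall. With Grass=1 fixed, Births across the units is 17, 5, 47, 41, mean 27.5.
Observing Grass=1 restricts to units where Grass's equation naturally yields 1: Rainfall ∈ {1, -1, 5}. In that subpopulation Births = 17, 5, 41, mean 21.
Difference = 27.5 − 21 = 6.5.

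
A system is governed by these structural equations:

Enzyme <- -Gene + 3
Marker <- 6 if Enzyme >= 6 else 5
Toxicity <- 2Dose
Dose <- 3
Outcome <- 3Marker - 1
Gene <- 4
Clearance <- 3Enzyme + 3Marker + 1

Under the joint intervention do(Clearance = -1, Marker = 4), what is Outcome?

11

Under do(Clearance = -1, Marker = 4), each intervened variable's structural equation is replaced by its fixed value.
Outcome = 3Marker - 1  [with Marker=4]  = 11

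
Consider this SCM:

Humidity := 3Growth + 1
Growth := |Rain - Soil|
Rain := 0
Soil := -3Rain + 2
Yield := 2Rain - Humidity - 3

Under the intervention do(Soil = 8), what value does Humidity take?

Under do(Soil=8), the mechanism Soil := -3Rain + 2 is discarded; Soil is fixed at 8.
Growth = |Rain - Soil|  [with Rain=0, Soil=8]  = 8
Humidity = 3Growth + 1  [with Growth=8]  = 25

25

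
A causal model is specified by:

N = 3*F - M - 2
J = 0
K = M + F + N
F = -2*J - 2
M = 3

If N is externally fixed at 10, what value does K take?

11

Intervening sets N = 10 and removes its equation (N = 3*F - M - 2).
F = -2*J - 2  [with J=0]  = -2
K = M + F + N  [with M=3, F=-2, N=10]  = 11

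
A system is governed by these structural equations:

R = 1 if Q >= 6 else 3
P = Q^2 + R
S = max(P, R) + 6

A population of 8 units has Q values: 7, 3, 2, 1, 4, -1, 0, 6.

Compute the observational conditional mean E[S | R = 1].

49.5

Observing R=1 restricts to units where R's equation naturally yields 1: Q ∈ {7, 6}. In that subpopulation S = 56, 43, mean 49.5.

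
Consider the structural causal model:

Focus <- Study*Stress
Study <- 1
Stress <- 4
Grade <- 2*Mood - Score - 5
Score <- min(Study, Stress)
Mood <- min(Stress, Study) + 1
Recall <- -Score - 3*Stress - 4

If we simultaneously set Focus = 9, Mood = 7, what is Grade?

8

Under do(Focus = 9, Mood = 7), each intervened variable's structural equation is replaced by its fixed value.
Score = min(Study, Stress)  [with Study=1, Stress=4]  = 1
Grade = 2*Mood - Score - 5  [with Mood=7, Score=1]  = 8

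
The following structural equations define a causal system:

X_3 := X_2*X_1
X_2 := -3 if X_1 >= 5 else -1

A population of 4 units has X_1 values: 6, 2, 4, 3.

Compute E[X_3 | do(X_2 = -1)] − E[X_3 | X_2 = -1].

-0.75

Every unit gets X_2=-1 under the intervention. X_3 values become -6, -2, -4, -3; E[X_3|do(X_2=-1)] = -3.75.
E[X_3|X_2=-1] averages over only the 3 units with X_2=-1 (X_1 = 2, 4, 3): X_3 = -2, -4, -3, mean -3.
Difference = -3.75 − (-3) = -0.75.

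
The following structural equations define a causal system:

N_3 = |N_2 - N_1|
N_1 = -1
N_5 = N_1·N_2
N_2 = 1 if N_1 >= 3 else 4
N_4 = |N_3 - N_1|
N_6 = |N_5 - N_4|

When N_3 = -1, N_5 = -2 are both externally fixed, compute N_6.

Setting N_3 = -1, N_5 = -2 by intervention discards those variables' equations.
N_4 = |N_3 - N_1|  [with N_3=-1, N_1=-1]  = 0
N_6 = |N_5 - N_4|  [with N_5=-2, N_4=0]  = 2

2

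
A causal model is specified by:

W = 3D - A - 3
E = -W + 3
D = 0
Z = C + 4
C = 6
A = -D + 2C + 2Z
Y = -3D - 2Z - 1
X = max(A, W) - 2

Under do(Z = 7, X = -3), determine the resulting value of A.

The joint intervention fixes Z = 7, X = -3, removing each variable's own equation.
A = -D + 2C + 2Z  [with D=0, C=6, Z=7]  = 26

26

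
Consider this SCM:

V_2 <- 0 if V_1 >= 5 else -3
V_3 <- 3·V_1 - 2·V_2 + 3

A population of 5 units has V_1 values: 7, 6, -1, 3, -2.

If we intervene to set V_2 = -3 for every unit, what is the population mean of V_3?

do(V_2=-3) breaks V_2's dependence on V_1. With V_2=-3 fixed, V_3 across the units is 30, 27, 6, 18, 3, mean 16.8.

16.8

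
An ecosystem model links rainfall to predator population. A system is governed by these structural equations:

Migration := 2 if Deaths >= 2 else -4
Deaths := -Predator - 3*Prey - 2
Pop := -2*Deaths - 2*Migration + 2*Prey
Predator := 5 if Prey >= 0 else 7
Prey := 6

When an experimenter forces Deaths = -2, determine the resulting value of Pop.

24

do(Deaths=-2) replaces the equation Deaths := -Predator - 3*Prey - 2 with the constant Deaths = -2.
Migration = 2 if Deaths >= 2 else -4  [with Deaths=-2]  = -4
Pop = -2*Deaths - 2*Migration + 2*Prey  [with Deaths=-2, Migration=-4, Prey=6]  = 24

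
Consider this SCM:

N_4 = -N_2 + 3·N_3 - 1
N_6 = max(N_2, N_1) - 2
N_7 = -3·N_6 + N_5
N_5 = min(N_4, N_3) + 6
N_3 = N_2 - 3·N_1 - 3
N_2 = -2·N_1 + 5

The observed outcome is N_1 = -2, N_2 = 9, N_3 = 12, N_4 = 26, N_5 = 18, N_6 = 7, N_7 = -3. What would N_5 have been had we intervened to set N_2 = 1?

do(N_2=1) replaces the equation N_2 = -2·N_1 + 5 with the constant N_2 = 1.
N_3 = N_2 - 3·N_1 - 3  [with N_2=1, N_1=-2]  = 4
N_4 = -N_2 + 3·N_3 - 1  [with N_2=1, N_3=4]  = 10
N_5 = min(N_4, N_3) + 6  [with N_4=10, N_3=4]  = 10

10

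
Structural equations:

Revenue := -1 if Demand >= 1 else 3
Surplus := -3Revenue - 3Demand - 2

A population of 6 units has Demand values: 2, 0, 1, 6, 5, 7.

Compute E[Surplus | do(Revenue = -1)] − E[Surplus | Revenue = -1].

do(Revenue=-1) breaks Revenue's dependence on Demand. With Revenue=-1 fixed, Surplus across the units is -5, 1, -2, -17, -14, -20, mean -9.5.
Conditioning on Revenue=-1 selects the 5 unit(s) with Demand ∈ {2, 1, 6, 5, 7}. Their Surplus values: -5, -2, -17, -14, -20. Mean = -11.6.
Difference = -9.5 − (-11.6) = 2.1.

2.1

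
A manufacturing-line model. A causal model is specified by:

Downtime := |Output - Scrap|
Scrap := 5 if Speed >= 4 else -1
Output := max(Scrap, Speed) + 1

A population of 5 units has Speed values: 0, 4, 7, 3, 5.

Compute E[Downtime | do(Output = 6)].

Every unit gets Output=6 under the intervention. Downtime values become 7, 1, 1, 7, 1; E[Downtime|do(Output=6)] = 3.4.

3.4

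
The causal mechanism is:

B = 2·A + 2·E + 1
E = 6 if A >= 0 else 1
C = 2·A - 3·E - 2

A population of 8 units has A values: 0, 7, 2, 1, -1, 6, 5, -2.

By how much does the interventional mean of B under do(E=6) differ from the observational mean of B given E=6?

-2.5

The intervention sets E=6 in all 8 units regardless of A. Recomputing B per unit gives 13, 27, 17, 15, 11, 25, 23, 9; average 17.5.
Conditioning on E=6 selects the 6 unit(s) with A ∈ {0, 7, 2, 1, 6, 5}. Their B values: 13, 27, 17, 15, 25, 23. Mean = 20.
Difference = 17.5 − 20 = -2.5.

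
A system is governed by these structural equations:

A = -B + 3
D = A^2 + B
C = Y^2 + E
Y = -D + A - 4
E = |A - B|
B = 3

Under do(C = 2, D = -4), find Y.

Under do(C = 2, D = -4), each intervened variable's structural equation is replaced by its fixed value.
A = -B + 3  [with B=3]  = 0
Y = -D + A - 4  [with D=-4, A=0]  = 0

0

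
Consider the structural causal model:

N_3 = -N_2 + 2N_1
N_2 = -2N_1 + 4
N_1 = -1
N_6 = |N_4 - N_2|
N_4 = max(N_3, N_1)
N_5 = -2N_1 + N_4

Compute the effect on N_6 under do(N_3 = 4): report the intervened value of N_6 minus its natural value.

The intervention breaks the incoming arrows to N_3: N_3 = -N_2 + 2N_1 no longer applies, and N_3 = 4.
N_2 = -2N_1 + 4  [with N_1=-1]  = 6
N_4 = max(N_3, N_1)  [with N_3=4, N_1=-1]  = 4
N_6 = |N_4 - N_2|  [with N_4=4, N_2=6]  = 2
Without intervention: N_2 = -2N_1 + 4  [with N_1=-1]  = 6; N_3 = -N_2 + 2N_1  [with N_2=6, N_1=-1]  = -8; N_4 = max(N_3, N_1)  [with N_3=-8, N_1=-1]  = -1; N_6 = |N_4 - N_2|  [with N_4=-1, N_2=6]  = 7.
Change = 2 − 7 = -5.

-5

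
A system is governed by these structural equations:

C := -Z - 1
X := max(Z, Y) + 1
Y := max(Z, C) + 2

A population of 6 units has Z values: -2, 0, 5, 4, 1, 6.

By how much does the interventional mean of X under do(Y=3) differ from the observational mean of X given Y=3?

The intervention sets Y=3 in all 6 units regardless of Z. Recomputing X per unit gives 4, 4, 6, 5, 4, 7; average 5.
Observing Y=3 restricts to units where Y's equation naturally yields 3: Z ∈ {-2, 1}. In that subpopulation X = 4, 4, mean 4.
Difference = 5 − 4 = 1.

1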